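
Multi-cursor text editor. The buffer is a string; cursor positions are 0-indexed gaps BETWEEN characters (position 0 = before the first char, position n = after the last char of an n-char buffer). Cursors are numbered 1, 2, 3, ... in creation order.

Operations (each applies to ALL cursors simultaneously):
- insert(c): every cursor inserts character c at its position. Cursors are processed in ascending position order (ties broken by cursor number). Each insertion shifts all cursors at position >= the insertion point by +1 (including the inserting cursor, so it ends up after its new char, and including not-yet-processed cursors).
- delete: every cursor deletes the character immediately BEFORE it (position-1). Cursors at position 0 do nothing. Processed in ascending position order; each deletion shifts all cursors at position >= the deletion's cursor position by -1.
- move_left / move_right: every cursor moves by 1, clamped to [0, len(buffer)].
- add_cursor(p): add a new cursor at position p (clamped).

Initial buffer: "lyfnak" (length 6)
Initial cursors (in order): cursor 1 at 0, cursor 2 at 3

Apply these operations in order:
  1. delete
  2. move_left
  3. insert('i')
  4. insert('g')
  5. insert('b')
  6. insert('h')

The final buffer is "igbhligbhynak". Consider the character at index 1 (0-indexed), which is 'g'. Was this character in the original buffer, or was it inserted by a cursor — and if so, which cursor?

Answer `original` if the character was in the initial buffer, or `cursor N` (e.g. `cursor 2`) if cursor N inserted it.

Answer: cursor 1

Derivation:
After op 1 (delete): buffer="lynak" (len 5), cursors c1@0 c2@2, authorship .....
After op 2 (move_left): buffer="lynak" (len 5), cursors c1@0 c2@1, authorship .....
After op 3 (insert('i')): buffer="iliynak" (len 7), cursors c1@1 c2@3, authorship 1.2....
After op 4 (insert('g')): buffer="igligynak" (len 9), cursors c1@2 c2@5, authorship 11.22....
After op 5 (insert('b')): buffer="igbligbynak" (len 11), cursors c1@3 c2@7, authorship 111.222....
After op 6 (insert('h')): buffer="igbhligbhynak" (len 13), cursors c1@4 c2@9, authorship 1111.2222....
Authorship (.=original, N=cursor N): 1 1 1 1 . 2 2 2 2 . . . .
Index 1: author = 1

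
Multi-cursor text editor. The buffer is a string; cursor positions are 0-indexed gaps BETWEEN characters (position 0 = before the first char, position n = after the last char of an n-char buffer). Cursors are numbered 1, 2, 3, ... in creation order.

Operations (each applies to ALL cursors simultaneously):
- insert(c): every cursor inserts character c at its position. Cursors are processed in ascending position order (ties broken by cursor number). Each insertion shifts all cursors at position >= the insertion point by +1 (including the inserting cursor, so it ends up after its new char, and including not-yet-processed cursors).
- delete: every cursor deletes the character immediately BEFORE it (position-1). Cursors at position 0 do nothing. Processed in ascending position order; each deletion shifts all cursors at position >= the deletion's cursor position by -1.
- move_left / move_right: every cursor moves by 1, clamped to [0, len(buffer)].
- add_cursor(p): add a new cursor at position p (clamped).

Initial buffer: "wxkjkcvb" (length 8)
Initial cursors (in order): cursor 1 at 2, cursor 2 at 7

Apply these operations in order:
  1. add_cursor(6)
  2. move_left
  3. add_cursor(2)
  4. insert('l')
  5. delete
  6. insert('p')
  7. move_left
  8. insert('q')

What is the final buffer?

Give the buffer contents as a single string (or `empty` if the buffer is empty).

Answer: wqpxqpkjkqpcqpvb

Derivation:
After op 1 (add_cursor(6)): buffer="wxkjkcvb" (len 8), cursors c1@2 c3@6 c2@7, authorship ........
After op 2 (move_left): buffer="wxkjkcvb" (len 8), cursors c1@1 c3@5 c2@6, authorship ........
After op 3 (add_cursor(2)): buffer="wxkjkcvb" (len 8), cursors c1@1 c4@2 c3@5 c2@6, authorship ........
After op 4 (insert('l')): buffer="wlxlkjklclvb" (len 12), cursors c1@2 c4@4 c3@8 c2@10, authorship .1.4...3.2..
After op 5 (delete): buffer="wxkjkcvb" (len 8), cursors c1@1 c4@2 c3@5 c2@6, authorship ........
After op 6 (insert('p')): buffer="wpxpkjkpcpvb" (len 12), cursors c1@2 c4@4 c3@8 c2@10, authorship .1.4...3.2..
After op 7 (move_left): buffer="wpxpkjkpcpvb" (len 12), cursors c1@1 c4@3 c3@7 c2@9, authorship .1.4...3.2..
After op 8 (insert('q')): buffer="wqpxqpkjkqpcqpvb" (len 16), cursors c1@2 c4@5 c3@10 c2@13, authorship .11.44...33.22..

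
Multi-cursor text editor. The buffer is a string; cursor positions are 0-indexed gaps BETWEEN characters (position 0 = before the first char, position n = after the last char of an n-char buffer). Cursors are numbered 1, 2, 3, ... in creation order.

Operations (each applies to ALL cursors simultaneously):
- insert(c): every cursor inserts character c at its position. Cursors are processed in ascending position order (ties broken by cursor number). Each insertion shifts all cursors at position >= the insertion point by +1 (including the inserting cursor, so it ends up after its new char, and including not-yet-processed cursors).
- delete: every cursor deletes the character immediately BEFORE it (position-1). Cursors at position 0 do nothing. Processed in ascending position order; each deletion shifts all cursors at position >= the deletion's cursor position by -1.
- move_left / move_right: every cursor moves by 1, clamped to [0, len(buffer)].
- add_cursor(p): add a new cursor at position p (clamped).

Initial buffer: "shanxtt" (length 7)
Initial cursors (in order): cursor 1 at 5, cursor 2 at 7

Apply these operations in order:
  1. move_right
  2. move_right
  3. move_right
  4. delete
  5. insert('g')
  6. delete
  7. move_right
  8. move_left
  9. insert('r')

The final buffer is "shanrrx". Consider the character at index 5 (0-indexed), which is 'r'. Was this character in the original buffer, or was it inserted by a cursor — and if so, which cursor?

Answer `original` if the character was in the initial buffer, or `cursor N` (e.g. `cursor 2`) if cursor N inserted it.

Answer: cursor 2

Derivation:
After op 1 (move_right): buffer="shanxtt" (len 7), cursors c1@6 c2@7, authorship .......
After op 2 (move_right): buffer="shanxtt" (len 7), cursors c1@7 c2@7, authorship .......
After op 3 (move_right): buffer="shanxtt" (len 7), cursors c1@7 c2@7, authorship .......
After op 4 (delete): buffer="shanx" (len 5), cursors c1@5 c2@5, authorship .....
After op 5 (insert('g')): buffer="shanxgg" (len 7), cursors c1@7 c2@7, authorship .....12
After op 6 (delete): buffer="shanx" (len 5), cursors c1@5 c2@5, authorship .....
After op 7 (move_right): buffer="shanx" (len 5), cursors c1@5 c2@5, authorship .....
After op 8 (move_left): buffer="shanx" (len 5), cursors c1@4 c2@4, authorship .....
After op 9 (insert('r')): buffer="shanrrx" (len 7), cursors c1@6 c2@6, authorship ....12.
Authorship (.=original, N=cursor N): . . . . 1 2 .
Index 5: author = 2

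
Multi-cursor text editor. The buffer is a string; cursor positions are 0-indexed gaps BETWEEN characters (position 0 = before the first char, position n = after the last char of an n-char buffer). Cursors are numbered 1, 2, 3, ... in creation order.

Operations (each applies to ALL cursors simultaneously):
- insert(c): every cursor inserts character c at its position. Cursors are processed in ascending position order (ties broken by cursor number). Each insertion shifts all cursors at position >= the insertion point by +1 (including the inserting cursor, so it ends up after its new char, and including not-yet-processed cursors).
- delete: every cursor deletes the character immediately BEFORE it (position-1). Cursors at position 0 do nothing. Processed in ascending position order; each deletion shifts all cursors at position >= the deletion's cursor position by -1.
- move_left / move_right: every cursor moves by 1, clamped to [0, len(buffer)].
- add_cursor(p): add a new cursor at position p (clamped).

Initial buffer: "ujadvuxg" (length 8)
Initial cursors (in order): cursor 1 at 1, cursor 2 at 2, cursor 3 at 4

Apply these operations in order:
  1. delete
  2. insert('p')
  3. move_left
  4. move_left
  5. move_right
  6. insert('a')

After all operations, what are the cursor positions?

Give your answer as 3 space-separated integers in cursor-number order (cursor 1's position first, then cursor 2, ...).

Answer: 3 3 6

Derivation:
After op 1 (delete): buffer="avuxg" (len 5), cursors c1@0 c2@0 c3@1, authorship .....
After op 2 (insert('p')): buffer="ppapvuxg" (len 8), cursors c1@2 c2@2 c3@4, authorship 12.3....
After op 3 (move_left): buffer="ppapvuxg" (len 8), cursors c1@1 c2@1 c3@3, authorship 12.3....
After op 4 (move_left): buffer="ppapvuxg" (len 8), cursors c1@0 c2@0 c3@2, authorship 12.3....
After op 5 (move_right): buffer="ppapvuxg" (len 8), cursors c1@1 c2@1 c3@3, authorship 12.3....
After op 6 (insert('a')): buffer="paapaapvuxg" (len 11), cursors c1@3 c2@3 c3@6, authorship 1122.33....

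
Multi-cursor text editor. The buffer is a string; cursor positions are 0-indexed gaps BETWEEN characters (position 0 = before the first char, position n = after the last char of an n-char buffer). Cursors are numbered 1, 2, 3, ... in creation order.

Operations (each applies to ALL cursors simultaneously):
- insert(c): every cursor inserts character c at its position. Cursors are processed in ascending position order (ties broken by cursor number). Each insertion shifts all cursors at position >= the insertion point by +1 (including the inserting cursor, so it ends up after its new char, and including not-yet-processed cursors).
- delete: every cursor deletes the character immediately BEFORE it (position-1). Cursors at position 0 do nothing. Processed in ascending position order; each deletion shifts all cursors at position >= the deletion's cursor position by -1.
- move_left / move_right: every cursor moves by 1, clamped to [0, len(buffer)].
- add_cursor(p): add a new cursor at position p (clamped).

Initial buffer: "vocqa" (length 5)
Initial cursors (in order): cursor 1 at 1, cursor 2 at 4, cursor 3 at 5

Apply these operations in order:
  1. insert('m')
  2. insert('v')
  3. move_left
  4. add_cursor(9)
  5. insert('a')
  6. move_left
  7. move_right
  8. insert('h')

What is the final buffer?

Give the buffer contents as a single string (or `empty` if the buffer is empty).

After op 1 (insert('m')): buffer="vmocqmam" (len 8), cursors c1@2 c2@6 c3@8, authorship .1...2.3
After op 2 (insert('v')): buffer="vmvocqmvamv" (len 11), cursors c1@3 c2@8 c3@11, authorship .11...22.33
After op 3 (move_left): buffer="vmvocqmvamv" (len 11), cursors c1@2 c2@7 c3@10, authorship .11...22.33
After op 4 (add_cursor(9)): buffer="vmvocqmvamv" (len 11), cursors c1@2 c2@7 c4@9 c3@10, authorship .11...22.33
After op 5 (insert('a')): buffer="vmavocqmavaamav" (len 15), cursors c1@3 c2@9 c4@12 c3@14, authorship .111...222.4333
After op 6 (move_left): buffer="vmavocqmavaamav" (len 15), cursors c1@2 c2@8 c4@11 c3@13, authorship .111...222.4333
After op 7 (move_right): buffer="vmavocqmavaamav" (len 15), cursors c1@3 c2@9 c4@12 c3@14, authorship .111...222.4333
After op 8 (insert('h')): buffer="vmahvocqmahvaahmahv" (len 19), cursors c1@4 c2@11 c4@15 c3@18, authorship .1111...2222.443333

Answer: vmahvocqmahvaahmahv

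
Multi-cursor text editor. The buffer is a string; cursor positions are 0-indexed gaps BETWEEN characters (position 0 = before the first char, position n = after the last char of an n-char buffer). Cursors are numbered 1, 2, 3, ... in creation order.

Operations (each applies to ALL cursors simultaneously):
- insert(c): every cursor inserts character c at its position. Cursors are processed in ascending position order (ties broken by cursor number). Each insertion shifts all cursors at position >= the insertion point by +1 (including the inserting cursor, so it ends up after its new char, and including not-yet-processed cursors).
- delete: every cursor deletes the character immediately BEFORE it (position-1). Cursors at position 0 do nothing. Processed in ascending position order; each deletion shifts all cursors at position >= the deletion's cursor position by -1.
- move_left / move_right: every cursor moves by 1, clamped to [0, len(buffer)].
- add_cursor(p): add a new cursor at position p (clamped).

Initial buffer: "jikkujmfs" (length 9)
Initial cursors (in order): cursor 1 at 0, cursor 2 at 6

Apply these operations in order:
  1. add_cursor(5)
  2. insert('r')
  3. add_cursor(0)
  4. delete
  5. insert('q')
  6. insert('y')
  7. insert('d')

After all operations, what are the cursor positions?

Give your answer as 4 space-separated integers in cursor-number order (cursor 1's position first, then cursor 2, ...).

Answer: 6 18 14 6

Derivation:
After op 1 (add_cursor(5)): buffer="jikkujmfs" (len 9), cursors c1@0 c3@5 c2@6, authorship .........
After op 2 (insert('r')): buffer="rjikkurjrmfs" (len 12), cursors c1@1 c3@7 c2@9, authorship 1.....3.2...
After op 3 (add_cursor(0)): buffer="rjikkurjrmfs" (len 12), cursors c4@0 c1@1 c3@7 c2@9, authorship 1.....3.2...
After op 4 (delete): buffer="jikkujmfs" (len 9), cursors c1@0 c4@0 c3@5 c2@6, authorship .........
After op 5 (insert('q')): buffer="qqjikkuqjqmfs" (len 13), cursors c1@2 c4@2 c3@8 c2@10, authorship 14.....3.2...
After op 6 (insert('y')): buffer="qqyyjikkuqyjqymfs" (len 17), cursors c1@4 c4@4 c3@11 c2@14, authorship 1414.....33.22...
After op 7 (insert('d')): buffer="qqyyddjikkuqydjqydmfs" (len 21), cursors c1@6 c4@6 c3@14 c2@18, authorship 141414.....333.222...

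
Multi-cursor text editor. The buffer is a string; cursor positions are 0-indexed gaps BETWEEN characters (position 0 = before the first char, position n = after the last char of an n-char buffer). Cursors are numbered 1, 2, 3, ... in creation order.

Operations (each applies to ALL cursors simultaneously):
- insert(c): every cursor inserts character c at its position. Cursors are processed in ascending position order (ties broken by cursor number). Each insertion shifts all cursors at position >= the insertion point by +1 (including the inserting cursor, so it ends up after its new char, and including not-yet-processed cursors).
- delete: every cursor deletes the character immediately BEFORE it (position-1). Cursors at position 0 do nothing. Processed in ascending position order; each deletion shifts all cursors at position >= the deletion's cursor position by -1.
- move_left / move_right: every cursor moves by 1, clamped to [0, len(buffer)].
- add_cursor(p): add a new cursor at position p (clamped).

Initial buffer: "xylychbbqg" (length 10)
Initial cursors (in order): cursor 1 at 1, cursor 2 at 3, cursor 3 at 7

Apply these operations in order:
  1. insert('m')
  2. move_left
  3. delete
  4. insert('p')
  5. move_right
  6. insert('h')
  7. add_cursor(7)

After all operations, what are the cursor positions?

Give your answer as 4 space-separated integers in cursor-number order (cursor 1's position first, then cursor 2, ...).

After op 1 (insert('m')): buffer="xmylmychbmbqg" (len 13), cursors c1@2 c2@5 c3@10, authorship .1..2....3...
After op 2 (move_left): buffer="xmylmychbmbqg" (len 13), cursors c1@1 c2@4 c3@9, authorship .1..2....3...
After op 3 (delete): buffer="mymychmbqg" (len 10), cursors c1@0 c2@2 c3@6, authorship 1.2...3...
After op 4 (insert('p')): buffer="pmypmychpmbqg" (len 13), cursors c1@1 c2@4 c3@9, authorship 11.22...33...
After op 5 (move_right): buffer="pmypmychpmbqg" (len 13), cursors c1@2 c2@5 c3@10, authorship 11.22...33...
After op 6 (insert('h')): buffer="pmhypmhychpmhbqg" (len 16), cursors c1@3 c2@7 c3@13, authorship 111.222...333...
After op 7 (add_cursor(7)): buffer="pmhypmhychpmhbqg" (len 16), cursors c1@3 c2@7 c4@7 c3@13, authorship 111.222...333...

Answer: 3 7 13 7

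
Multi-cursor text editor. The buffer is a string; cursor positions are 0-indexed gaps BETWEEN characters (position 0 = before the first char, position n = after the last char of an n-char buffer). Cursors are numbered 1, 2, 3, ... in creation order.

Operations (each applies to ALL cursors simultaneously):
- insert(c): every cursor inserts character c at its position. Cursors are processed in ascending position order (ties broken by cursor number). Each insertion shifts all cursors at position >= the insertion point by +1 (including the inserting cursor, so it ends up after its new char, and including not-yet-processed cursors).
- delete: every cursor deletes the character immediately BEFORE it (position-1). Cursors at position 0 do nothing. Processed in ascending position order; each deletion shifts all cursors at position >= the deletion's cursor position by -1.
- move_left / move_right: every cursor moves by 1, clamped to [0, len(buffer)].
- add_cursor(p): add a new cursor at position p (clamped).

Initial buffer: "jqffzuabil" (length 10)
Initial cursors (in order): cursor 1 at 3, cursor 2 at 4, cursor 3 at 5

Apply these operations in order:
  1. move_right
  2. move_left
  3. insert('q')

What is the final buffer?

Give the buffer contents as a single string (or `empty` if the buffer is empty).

After op 1 (move_right): buffer="jqffzuabil" (len 10), cursors c1@4 c2@5 c3@6, authorship ..........
After op 2 (move_left): buffer="jqffzuabil" (len 10), cursors c1@3 c2@4 c3@5, authorship ..........
After op 3 (insert('q')): buffer="jqfqfqzquabil" (len 13), cursors c1@4 c2@6 c3@8, authorship ...1.2.3.....

Answer: jqfqfqzquabil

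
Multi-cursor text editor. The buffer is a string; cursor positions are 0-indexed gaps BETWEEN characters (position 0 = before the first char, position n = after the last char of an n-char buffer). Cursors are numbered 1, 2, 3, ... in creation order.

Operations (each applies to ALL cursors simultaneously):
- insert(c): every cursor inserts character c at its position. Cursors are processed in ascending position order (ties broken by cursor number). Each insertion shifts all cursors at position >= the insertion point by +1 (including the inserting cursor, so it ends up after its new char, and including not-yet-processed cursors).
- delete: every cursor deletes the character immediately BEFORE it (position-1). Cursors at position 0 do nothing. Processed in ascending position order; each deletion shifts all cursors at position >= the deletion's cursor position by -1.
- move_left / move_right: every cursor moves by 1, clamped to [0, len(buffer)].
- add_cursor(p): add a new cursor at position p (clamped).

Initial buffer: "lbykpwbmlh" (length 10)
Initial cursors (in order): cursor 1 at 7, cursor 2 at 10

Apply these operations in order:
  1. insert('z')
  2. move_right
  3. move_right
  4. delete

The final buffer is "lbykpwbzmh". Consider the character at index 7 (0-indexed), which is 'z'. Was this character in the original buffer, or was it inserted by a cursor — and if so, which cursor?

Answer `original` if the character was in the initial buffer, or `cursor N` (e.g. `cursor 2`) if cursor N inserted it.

After op 1 (insert('z')): buffer="lbykpwbzmlhz" (len 12), cursors c1@8 c2@12, authorship .......1...2
After op 2 (move_right): buffer="lbykpwbzmlhz" (len 12), cursors c1@9 c2@12, authorship .......1...2
After op 3 (move_right): buffer="lbykpwbzmlhz" (len 12), cursors c1@10 c2@12, authorship .......1...2
After op 4 (delete): buffer="lbykpwbzmh" (len 10), cursors c1@9 c2@10, authorship .......1..
Authorship (.=original, N=cursor N): . . . . . . . 1 . .
Index 7: author = 1

Answer: cursor 1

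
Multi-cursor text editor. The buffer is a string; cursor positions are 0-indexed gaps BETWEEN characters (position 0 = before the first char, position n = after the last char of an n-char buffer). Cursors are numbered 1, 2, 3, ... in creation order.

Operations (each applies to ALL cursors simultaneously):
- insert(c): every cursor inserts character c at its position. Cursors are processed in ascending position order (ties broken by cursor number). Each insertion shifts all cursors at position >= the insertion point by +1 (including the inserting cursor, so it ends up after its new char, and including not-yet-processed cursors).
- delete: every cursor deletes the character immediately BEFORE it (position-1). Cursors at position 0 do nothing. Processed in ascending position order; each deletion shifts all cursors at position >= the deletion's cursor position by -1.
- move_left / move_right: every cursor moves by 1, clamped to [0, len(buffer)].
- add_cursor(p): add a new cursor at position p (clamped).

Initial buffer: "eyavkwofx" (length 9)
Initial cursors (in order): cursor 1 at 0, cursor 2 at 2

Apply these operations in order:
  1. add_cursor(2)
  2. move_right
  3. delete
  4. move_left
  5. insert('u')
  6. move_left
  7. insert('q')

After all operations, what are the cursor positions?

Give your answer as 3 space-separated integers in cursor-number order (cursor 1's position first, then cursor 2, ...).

Answer: 5 5 5

Derivation:
After op 1 (add_cursor(2)): buffer="eyavkwofx" (len 9), cursors c1@0 c2@2 c3@2, authorship .........
After op 2 (move_right): buffer="eyavkwofx" (len 9), cursors c1@1 c2@3 c3@3, authorship .........
After op 3 (delete): buffer="vkwofx" (len 6), cursors c1@0 c2@0 c3@0, authorship ......
After op 4 (move_left): buffer="vkwofx" (len 6), cursors c1@0 c2@0 c3@0, authorship ......
After op 5 (insert('u')): buffer="uuuvkwofx" (len 9), cursors c1@3 c2@3 c3@3, authorship 123......
After op 6 (move_left): buffer="uuuvkwofx" (len 9), cursors c1@2 c2@2 c3@2, authorship 123......
After op 7 (insert('q')): buffer="uuqqquvkwofx" (len 12), cursors c1@5 c2@5 c3@5, authorship 121233......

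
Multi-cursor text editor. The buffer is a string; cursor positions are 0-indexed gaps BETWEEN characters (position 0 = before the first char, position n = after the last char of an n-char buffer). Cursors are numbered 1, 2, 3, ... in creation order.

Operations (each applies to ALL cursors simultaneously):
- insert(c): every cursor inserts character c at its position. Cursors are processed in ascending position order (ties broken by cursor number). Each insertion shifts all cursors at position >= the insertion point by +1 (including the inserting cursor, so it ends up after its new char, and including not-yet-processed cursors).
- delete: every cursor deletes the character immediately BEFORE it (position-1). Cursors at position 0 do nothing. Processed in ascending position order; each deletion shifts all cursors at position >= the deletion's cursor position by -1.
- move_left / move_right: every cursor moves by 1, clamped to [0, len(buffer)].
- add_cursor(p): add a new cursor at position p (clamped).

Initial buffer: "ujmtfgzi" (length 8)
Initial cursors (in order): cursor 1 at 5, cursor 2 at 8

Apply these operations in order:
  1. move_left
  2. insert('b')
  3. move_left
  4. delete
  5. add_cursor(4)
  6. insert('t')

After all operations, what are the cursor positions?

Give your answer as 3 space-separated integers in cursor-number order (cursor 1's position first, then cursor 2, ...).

After op 1 (move_left): buffer="ujmtfgzi" (len 8), cursors c1@4 c2@7, authorship ........
After op 2 (insert('b')): buffer="ujmtbfgzbi" (len 10), cursors c1@5 c2@9, authorship ....1...2.
After op 3 (move_left): buffer="ujmtbfgzbi" (len 10), cursors c1@4 c2@8, authorship ....1...2.
After op 4 (delete): buffer="ujmbfgbi" (len 8), cursors c1@3 c2@6, authorship ...1..2.
After op 5 (add_cursor(4)): buffer="ujmbfgbi" (len 8), cursors c1@3 c3@4 c2@6, authorship ...1..2.
After op 6 (insert('t')): buffer="ujmtbtfgtbi" (len 11), cursors c1@4 c3@6 c2@9, authorship ...113..22.

Answer: 4 9 6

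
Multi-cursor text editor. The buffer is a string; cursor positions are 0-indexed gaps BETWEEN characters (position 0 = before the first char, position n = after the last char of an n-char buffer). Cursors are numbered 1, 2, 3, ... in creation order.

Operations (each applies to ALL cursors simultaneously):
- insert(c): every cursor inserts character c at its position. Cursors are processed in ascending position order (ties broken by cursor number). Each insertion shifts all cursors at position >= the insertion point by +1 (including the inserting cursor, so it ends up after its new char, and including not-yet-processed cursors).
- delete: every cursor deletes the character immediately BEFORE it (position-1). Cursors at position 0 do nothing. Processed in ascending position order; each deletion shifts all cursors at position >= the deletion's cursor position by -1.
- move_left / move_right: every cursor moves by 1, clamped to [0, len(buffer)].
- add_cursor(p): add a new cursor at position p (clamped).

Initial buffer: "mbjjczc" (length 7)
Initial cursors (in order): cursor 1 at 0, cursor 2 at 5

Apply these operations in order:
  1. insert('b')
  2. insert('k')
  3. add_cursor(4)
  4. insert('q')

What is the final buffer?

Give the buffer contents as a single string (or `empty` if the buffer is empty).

Answer: bkqmbqjjcbkqzc

Derivation:
After op 1 (insert('b')): buffer="bmbjjcbzc" (len 9), cursors c1@1 c2@7, authorship 1.....2..
After op 2 (insert('k')): buffer="bkmbjjcbkzc" (len 11), cursors c1@2 c2@9, authorship 11.....22..
After op 3 (add_cursor(4)): buffer="bkmbjjcbkzc" (len 11), cursors c1@2 c3@4 c2@9, authorship 11.....22..
After op 4 (insert('q')): buffer="bkqmbqjjcbkqzc" (len 14), cursors c1@3 c3@6 c2@12, authorship 111..3...222..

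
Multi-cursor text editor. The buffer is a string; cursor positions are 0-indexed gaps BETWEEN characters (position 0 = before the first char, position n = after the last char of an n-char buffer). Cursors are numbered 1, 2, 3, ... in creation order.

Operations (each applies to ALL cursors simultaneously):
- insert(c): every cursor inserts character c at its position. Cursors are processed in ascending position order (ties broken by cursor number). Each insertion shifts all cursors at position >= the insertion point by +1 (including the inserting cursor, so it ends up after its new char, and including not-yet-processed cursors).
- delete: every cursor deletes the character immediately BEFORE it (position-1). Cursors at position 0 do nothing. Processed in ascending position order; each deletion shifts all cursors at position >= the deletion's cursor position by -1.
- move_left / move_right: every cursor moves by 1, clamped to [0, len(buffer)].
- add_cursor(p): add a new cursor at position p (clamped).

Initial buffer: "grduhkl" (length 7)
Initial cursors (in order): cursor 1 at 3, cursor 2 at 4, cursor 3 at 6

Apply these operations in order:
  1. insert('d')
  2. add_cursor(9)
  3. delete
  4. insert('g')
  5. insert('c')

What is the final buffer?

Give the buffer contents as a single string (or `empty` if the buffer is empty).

After op 1 (insert('d')): buffer="grddudhkdl" (len 10), cursors c1@4 c2@6 c3@9, authorship ...1.2..3.
After op 2 (add_cursor(9)): buffer="grddudhkdl" (len 10), cursors c1@4 c2@6 c3@9 c4@9, authorship ...1.2..3.
After op 3 (delete): buffer="grduhl" (len 6), cursors c1@3 c2@4 c3@5 c4@5, authorship ......
After op 4 (insert('g')): buffer="grdgughggl" (len 10), cursors c1@4 c2@6 c3@9 c4@9, authorship ...1.2.34.
After op 5 (insert('c')): buffer="grdgcugchggccl" (len 14), cursors c1@5 c2@8 c3@13 c4@13, authorship ...11.22.3434.

Answer: grdgcugchggccl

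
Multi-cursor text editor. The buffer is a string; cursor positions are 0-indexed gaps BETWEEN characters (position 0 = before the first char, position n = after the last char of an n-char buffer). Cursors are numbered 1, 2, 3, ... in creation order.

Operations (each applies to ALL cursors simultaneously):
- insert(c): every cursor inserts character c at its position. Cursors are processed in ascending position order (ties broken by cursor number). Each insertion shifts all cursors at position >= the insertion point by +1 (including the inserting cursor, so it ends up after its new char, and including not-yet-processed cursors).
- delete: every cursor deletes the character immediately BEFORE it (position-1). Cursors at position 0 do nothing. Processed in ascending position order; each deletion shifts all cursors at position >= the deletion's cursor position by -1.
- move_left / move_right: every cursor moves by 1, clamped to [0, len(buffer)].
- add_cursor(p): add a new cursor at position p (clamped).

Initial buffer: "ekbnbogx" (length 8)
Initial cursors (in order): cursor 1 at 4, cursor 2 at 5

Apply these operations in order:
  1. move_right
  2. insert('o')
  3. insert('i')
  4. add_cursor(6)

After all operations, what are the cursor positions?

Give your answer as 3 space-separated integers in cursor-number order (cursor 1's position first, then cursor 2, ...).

After op 1 (move_right): buffer="ekbnbogx" (len 8), cursors c1@5 c2@6, authorship ........
After op 2 (insert('o')): buffer="ekbnbooogx" (len 10), cursors c1@6 c2@8, authorship .....1.2..
After op 3 (insert('i')): buffer="ekbnboiooigx" (len 12), cursors c1@7 c2@10, authorship .....11.22..
After op 4 (add_cursor(6)): buffer="ekbnboiooigx" (len 12), cursors c3@6 c1@7 c2@10, authorship .....11.22..

Answer: 7 10 6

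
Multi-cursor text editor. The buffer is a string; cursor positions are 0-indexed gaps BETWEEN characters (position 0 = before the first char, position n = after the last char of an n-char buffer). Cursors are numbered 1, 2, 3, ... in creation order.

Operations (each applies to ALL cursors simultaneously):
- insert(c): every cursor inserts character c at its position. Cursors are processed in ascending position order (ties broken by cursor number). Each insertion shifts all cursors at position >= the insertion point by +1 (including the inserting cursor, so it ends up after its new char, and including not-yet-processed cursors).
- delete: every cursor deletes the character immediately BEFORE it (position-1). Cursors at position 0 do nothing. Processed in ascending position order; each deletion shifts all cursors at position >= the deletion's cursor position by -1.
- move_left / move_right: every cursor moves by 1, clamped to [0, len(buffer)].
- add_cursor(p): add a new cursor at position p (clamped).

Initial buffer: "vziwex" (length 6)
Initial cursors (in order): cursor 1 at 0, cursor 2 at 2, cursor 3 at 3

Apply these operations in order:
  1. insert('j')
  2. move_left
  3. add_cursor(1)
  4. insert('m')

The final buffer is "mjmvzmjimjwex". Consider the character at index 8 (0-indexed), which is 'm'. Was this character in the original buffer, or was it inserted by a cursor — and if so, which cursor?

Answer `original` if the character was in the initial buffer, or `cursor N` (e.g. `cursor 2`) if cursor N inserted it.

Answer: cursor 3

Derivation:
After op 1 (insert('j')): buffer="jvzjijwex" (len 9), cursors c1@1 c2@4 c3@6, authorship 1..2.3...
After op 2 (move_left): buffer="jvzjijwex" (len 9), cursors c1@0 c2@3 c3@5, authorship 1..2.3...
After op 3 (add_cursor(1)): buffer="jvzjijwex" (len 9), cursors c1@0 c4@1 c2@3 c3@5, authorship 1..2.3...
After op 4 (insert('m')): buffer="mjmvzmjimjwex" (len 13), cursors c1@1 c4@3 c2@6 c3@9, authorship 114..22.33...
Authorship (.=original, N=cursor N): 1 1 4 . . 2 2 . 3 3 . . .
Index 8: author = 3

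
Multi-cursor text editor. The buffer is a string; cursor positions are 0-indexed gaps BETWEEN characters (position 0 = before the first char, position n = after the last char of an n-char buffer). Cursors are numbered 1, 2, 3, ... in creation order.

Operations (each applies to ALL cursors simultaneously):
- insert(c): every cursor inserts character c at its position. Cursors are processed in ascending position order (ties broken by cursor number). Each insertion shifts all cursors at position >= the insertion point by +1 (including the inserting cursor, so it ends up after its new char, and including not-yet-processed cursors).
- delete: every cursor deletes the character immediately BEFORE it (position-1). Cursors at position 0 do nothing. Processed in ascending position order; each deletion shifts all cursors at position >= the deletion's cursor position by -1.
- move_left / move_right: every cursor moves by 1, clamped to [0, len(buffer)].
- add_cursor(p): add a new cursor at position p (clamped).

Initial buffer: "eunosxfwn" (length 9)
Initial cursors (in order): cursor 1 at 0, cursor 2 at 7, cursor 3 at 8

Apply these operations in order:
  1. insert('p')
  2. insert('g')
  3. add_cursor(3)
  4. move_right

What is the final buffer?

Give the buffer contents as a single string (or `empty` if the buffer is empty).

After op 1 (insert('p')): buffer="peunosxfpwpn" (len 12), cursors c1@1 c2@9 c3@11, authorship 1.......2.3.
After op 2 (insert('g')): buffer="pgeunosxfpgwpgn" (len 15), cursors c1@2 c2@11 c3@14, authorship 11.......22.33.
After op 3 (add_cursor(3)): buffer="pgeunosxfpgwpgn" (len 15), cursors c1@2 c4@3 c2@11 c3@14, authorship 11.......22.33.
After op 4 (move_right): buffer="pgeunosxfpgwpgn" (len 15), cursors c1@3 c4@4 c2@12 c3@15, authorship 11.......22.33.

Answer: pgeunosxfpgwpgn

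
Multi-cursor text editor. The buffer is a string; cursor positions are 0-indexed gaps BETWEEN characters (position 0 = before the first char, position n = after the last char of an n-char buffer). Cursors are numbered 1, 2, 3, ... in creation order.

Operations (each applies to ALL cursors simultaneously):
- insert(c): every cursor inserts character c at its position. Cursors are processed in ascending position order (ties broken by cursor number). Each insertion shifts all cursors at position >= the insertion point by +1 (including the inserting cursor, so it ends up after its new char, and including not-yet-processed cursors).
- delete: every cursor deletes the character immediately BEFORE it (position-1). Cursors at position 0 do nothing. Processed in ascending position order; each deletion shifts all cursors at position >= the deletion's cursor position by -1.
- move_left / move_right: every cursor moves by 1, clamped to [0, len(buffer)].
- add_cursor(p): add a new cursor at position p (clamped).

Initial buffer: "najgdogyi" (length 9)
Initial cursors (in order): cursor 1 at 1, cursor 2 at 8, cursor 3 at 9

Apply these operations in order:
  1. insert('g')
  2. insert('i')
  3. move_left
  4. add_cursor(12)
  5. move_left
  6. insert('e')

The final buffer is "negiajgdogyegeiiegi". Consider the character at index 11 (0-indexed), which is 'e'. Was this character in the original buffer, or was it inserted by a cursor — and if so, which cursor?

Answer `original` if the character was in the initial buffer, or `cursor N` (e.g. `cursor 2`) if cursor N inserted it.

Answer: cursor 2

Derivation:
After op 1 (insert('g')): buffer="ngajgdogygig" (len 12), cursors c1@2 c2@10 c3@12, authorship .1.......2.3
After op 2 (insert('i')): buffer="ngiajgdogygiigi" (len 15), cursors c1@3 c2@12 c3@15, authorship .11.......22.33
After op 3 (move_left): buffer="ngiajgdogygiigi" (len 15), cursors c1@2 c2@11 c3@14, authorship .11.......22.33
After op 4 (add_cursor(12)): buffer="ngiajgdogygiigi" (len 15), cursors c1@2 c2@11 c4@12 c3@14, authorship .11.......22.33
After op 5 (move_left): buffer="ngiajgdogygiigi" (len 15), cursors c1@1 c2@10 c4@11 c3@13, authorship .11.......22.33
After op 6 (insert('e')): buffer="negiajgdogyegeiiegi" (len 19), cursors c1@2 c2@12 c4@14 c3@17, authorship .111.......2242.333
Authorship (.=original, N=cursor N): . 1 1 1 . . . . . . . 2 2 4 2 . 3 3 3
Index 11: author = 2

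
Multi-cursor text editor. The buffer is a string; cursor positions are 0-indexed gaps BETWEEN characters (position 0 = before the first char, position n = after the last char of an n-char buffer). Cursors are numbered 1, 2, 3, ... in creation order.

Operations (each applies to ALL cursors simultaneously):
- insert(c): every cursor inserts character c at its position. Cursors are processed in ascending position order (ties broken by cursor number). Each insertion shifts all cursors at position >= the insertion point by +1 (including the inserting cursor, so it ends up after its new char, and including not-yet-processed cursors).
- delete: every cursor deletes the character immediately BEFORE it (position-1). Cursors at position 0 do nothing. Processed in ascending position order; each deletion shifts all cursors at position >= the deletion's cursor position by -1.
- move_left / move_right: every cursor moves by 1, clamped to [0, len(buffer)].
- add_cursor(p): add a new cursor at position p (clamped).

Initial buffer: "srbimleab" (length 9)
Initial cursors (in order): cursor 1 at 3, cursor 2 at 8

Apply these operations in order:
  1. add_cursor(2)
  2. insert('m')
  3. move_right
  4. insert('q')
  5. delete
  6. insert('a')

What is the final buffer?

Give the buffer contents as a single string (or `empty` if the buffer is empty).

After op 1 (add_cursor(2)): buffer="srbimleab" (len 9), cursors c3@2 c1@3 c2@8, authorship .........
After op 2 (insert('m')): buffer="srmbmimleamb" (len 12), cursors c3@3 c1@5 c2@11, authorship ..3.1.....2.
After op 3 (move_right): buffer="srmbmimleamb" (len 12), cursors c3@4 c1@6 c2@12, authorship ..3.1.....2.
After op 4 (insert('q')): buffer="srmbqmiqmleambq" (len 15), cursors c3@5 c1@8 c2@15, authorship ..3.31.1....2.2
After op 5 (delete): buffer="srmbmimleamb" (len 12), cursors c3@4 c1@6 c2@12, authorship ..3.1.....2.
After op 6 (insert('a')): buffer="srmbamiamleamba" (len 15), cursors c3@5 c1@8 c2@15, authorship ..3.31.1....2.2

Answer: srmbamiamleamba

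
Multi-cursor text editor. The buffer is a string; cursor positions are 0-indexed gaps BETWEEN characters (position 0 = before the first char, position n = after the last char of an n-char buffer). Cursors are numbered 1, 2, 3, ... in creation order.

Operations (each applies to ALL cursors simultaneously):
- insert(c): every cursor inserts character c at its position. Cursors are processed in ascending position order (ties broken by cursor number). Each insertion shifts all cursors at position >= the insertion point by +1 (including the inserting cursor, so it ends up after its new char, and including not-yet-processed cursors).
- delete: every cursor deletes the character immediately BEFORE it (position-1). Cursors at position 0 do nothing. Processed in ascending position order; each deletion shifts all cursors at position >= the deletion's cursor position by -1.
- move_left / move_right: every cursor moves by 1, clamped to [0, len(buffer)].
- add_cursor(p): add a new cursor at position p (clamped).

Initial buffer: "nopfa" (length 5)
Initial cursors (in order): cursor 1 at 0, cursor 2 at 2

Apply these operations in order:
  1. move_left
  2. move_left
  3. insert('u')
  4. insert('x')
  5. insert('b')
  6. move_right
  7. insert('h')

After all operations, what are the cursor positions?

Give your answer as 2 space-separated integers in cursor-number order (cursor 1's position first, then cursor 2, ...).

Answer: 9 9

Derivation:
After op 1 (move_left): buffer="nopfa" (len 5), cursors c1@0 c2@1, authorship .....
After op 2 (move_left): buffer="nopfa" (len 5), cursors c1@0 c2@0, authorship .....
After op 3 (insert('u')): buffer="uunopfa" (len 7), cursors c1@2 c2@2, authorship 12.....
After op 4 (insert('x')): buffer="uuxxnopfa" (len 9), cursors c1@4 c2@4, authorship 1212.....
After op 5 (insert('b')): buffer="uuxxbbnopfa" (len 11), cursors c1@6 c2@6, authorship 121212.....
After op 6 (move_right): buffer="uuxxbbnopfa" (len 11), cursors c1@7 c2@7, authorship 121212.....
After op 7 (insert('h')): buffer="uuxxbbnhhopfa" (len 13), cursors c1@9 c2@9, authorship 121212.12....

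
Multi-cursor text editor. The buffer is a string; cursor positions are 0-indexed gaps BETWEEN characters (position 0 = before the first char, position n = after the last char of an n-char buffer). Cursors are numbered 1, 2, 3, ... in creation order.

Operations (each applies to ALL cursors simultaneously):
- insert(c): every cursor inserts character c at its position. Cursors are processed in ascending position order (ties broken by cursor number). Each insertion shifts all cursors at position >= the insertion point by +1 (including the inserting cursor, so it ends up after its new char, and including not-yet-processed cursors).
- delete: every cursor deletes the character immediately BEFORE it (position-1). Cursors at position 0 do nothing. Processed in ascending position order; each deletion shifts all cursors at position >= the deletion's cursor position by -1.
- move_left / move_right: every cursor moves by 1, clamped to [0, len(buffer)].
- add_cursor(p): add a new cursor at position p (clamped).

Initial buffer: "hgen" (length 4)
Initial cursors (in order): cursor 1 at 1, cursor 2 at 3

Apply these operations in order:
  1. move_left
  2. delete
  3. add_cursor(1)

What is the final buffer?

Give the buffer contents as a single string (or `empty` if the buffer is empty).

Answer: hen

Derivation:
After op 1 (move_left): buffer="hgen" (len 4), cursors c1@0 c2@2, authorship ....
After op 2 (delete): buffer="hen" (len 3), cursors c1@0 c2@1, authorship ...
After op 3 (add_cursor(1)): buffer="hen" (len 3), cursors c1@0 c2@1 c3@1, authorship ...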